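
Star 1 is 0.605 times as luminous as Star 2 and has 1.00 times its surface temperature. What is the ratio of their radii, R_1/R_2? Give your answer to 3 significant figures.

0.778

L ∝ R²T⁴ gives R ∝ √L / T², so
R_1/R_2 = √(0.605) / (1.00)² = 0.7778 / 1.000 = 0.7778.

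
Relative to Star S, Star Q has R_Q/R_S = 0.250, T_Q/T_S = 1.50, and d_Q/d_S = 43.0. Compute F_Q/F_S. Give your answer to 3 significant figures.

1.71×10^-4

L_Q/L_S = (R_Q/R_S)²(T_Q/T_S)⁴ = (0.250)² × (1.50)⁴ = 0.3164.
F_Q/F_S = (L_Q/L_S)/(d_Q/d_S)² = 0.3164 / (43.0)² = 1.711×10^-4.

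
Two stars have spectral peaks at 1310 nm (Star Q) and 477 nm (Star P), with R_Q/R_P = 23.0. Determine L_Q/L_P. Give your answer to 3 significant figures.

Wien's law gives T ∝ 1/λ_max, so T_Q/T_P = λ_P/λ_Q = 477/1310 = 0.3641.
Then L ∝ R²T⁴ gives L_Q/L_P = (23.0)² × (0.3641)⁴ = 529.0 × 0.01758 = 9.299.

9.30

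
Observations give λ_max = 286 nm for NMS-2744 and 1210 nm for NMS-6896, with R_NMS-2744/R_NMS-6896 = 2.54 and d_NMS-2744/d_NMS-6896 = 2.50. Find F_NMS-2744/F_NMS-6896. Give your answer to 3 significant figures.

331

Wien's law: T_NMS-2744/T_NMS-6896 = λ_NMS-6896/λ_NMS-2744 = 1210/286 = 4.231.
L_NMS-2744/L_NMS-6896 = (R_NMS-2744/R_NMS-6896)²(T_NMS-2744/T_NMS-6896)⁴ = (2.54)²(4.231)⁴ = 2067.
F_NMS-2744/F_NMS-6896 = (L_NMS-2744/L_NMS-6896)/(d_NMS-2744/d_NMS-6896)² = 2067/(2.50)² = 330.7.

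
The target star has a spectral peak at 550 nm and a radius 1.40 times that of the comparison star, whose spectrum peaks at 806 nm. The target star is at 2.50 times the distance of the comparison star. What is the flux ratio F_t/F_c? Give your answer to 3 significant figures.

1.45

Wien's law: T_t/T_c = λ_c/λ_t = 806/550 = 1.465.
L_t/L_c = (R_t/R_c)²(T_t/T_c)⁴ = (1.40)²(1.465)⁴ = 9.040.
F_t/F_c = (L_t/L_c)/(d_t/d_c)² = 9.040/(2.50)² = 1.446.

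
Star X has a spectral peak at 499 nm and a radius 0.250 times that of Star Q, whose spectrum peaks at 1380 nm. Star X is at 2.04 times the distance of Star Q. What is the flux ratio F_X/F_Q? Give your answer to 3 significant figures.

0.878

Wien's law: T_X/T_Q = λ_Q/λ_X = 1380/499 = 2.766.
L_X/L_Q = (R_X/R_Q)²(T_X/T_Q)⁴ = (0.250)²(2.766)⁴ = 3.656.
F_X/F_Q = (L_X/L_Q)/(d_X/d_Q)² = 3.656/(2.04)² = 0.8785.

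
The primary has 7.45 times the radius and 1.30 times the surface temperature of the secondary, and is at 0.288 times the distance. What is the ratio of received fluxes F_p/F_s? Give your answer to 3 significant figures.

L_p/L_s = (R_p/R_s)²(T_p/T_s)⁴ = (7.45)² × (1.30)⁴ = 158.5.
F_p/F_s = (L_p/L_s)/(d_p/d_s)² = 158.5 / (0.288)² = 1911.

1.91×10^3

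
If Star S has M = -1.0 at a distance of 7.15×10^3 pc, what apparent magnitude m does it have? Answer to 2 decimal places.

m = M + 5 log₁₀(d/10 pc) = -1.0 + 5 log₁₀(7.15×10^3/10)
  = -1.0 + 5 × 2.854 = -1.0 + 14.27 = 13.27.

13.27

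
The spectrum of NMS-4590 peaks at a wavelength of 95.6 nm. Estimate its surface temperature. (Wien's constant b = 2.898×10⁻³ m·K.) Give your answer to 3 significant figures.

3.03×10^4 K

T = b/λ_max = 2.898×10⁻³ / (95.6×10⁻⁹) = 3.031×10^4 K.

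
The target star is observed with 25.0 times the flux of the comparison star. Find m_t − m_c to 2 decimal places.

m_t − m_c = −2.5 log₁₀(F_t/F_c) = −2.5 log₁₀(25.0) = −2.5 × (1.398) = -3.495.

-3.49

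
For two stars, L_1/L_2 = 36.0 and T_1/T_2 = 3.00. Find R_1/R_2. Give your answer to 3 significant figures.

0.667

L ∝ R²T⁴ gives R ∝ √L / T², so
R_1/R_2 = √(36.0) / (3.00)² = 6.000 / 9.000 = 0.6667.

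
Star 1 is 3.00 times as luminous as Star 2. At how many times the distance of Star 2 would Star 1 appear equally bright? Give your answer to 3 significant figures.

Equal flux requires L_1/d_1² = L_2/d_2², so d_1/d_2 = √(L_1/L_2)
= √(3.00) = 1.732.

1.73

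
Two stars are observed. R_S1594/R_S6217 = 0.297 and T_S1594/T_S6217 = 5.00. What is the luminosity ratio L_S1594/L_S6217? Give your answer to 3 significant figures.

55.1

From the Stefan–Boltzmann law, L ∝ R²T⁴, so
L_S1594/L_S6217 = (R_S1594/R_S6217)² (T_S1594/T_S6217)⁴ = (0.297)² × (5.00)⁴ = 0.08821 × 625.0 = 55.13.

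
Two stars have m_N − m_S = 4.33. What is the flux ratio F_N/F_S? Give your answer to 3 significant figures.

F_N/F_S = 10^(−(m_N − m_S)/2.5) = 10^(-4.33/2.5) = 10^-1.732 = 0.01854.

0.0185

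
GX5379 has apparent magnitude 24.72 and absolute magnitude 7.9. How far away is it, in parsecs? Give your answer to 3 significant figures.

m − M = 5 log₁₀(d/10 pc)
24.72 − (7.9) = 16.82 = 5 log₁₀(d/10)
d = 10 × 10^(16.82/5) = 10 × 10^3.364 = 2.312×10^4 pc.

2.31×10^4 pc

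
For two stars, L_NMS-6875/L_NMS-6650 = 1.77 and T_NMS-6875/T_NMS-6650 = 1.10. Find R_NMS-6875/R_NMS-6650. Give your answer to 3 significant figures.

1.10

L ∝ R²T⁴ gives R ∝ √L / T², so
R_NMS-6875/R_NMS-6650 = √(1.77) / (1.10)² = 1.330 / 1.210 = 1.100.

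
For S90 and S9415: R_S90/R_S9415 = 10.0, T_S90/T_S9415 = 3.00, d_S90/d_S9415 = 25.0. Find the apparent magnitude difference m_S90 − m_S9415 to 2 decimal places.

L_S90/L_S9415 = (10.0)²(3.00)⁴ = 8100.
F_S90/F_S9415 = (L_S90/L_S9415)/(d_S90/d_S9415)² = 8100/625.0 = 12.96.
m_S90 − m_S9415 = −2.5 log₁₀(12.96) = -2.78.

-2.78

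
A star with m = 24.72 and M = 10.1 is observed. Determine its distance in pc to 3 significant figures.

m − M = 5 log₁₀(d/10 pc)
24.72 − (10.1) = 14.62 = 5 log₁₀(d/10)
d = 10 × 10^(14.62/5) = 10 × 10^2.924 = 8395 pc.

8.39×10^3 pc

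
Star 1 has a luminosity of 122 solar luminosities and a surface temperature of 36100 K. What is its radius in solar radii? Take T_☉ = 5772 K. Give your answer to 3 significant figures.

R/R_☉ = √(L/L_☉) / (T/T_☉)² = √(122) / (6.254)²
       = 11.05 / 39.12 = 0.2824.

0.282 solar radii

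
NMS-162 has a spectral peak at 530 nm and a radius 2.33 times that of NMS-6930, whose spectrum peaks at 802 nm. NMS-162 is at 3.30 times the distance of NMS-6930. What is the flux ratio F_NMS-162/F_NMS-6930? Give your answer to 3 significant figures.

Wien's law: T_NMS-162/T_NMS-6930 = λ_NMS-6930/λ_NMS-162 = 802/530 = 1.513.
L_NMS-162/L_NMS-6930 = (R_NMS-162/R_NMS-6930)²(T_NMS-162/T_NMS-6930)⁴ = (2.33)²(1.513)⁴ = 28.46.
F_NMS-162/F_NMS-6930 = (L_NMS-162/L_NMS-6930)/(d_NMS-162/d_NMS-6930)² = 28.46/(3.30)² = 2.614.

2.61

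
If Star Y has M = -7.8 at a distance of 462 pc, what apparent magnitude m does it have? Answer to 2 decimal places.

0.52

m = M + 5 log₁₀(d/10 pc) = -7.8 + 5 log₁₀(462/10)
  = -7.8 + 5 × 1.665 = -7.8 + 8.32 = 0.52.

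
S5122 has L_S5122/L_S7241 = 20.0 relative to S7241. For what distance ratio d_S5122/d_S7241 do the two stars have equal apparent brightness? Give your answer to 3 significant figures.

4.47

Equal flux requires L_S5122/d_S5122² = L_S7241/d_S7241², so d_S5122/d_S7241 = √(L_S5122/L_S7241)
= √(20.0) = 4.472.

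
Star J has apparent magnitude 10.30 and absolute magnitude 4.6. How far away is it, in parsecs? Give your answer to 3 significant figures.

138 pc

m − M = 5 log₁₀(d/10 pc)
10.30 − (4.6) = 5.70 = 5 log₁₀(d/10)
d = 10 × 10^(5.70/5) = 10 × 10^1.140 = 138.0 pc.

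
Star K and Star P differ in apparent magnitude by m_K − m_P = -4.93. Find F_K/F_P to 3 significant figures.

F_K/F_P = 10^(−(m_K − m_P)/2.5) = 10^(4.93/2.5) = 10^1.972 = 93.76.

93.8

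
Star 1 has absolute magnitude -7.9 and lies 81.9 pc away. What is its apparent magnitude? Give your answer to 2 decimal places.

m = M + 5 log₁₀(d/10 pc) = -7.9 + 5 log₁₀(81.9/10)
  = -7.9 + 5 × 0.913 = -7.9 + 4.57 = -3.33.

-3.33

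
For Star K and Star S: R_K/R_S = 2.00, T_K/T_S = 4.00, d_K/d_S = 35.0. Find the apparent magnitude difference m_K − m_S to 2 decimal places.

L_K/L_S = (2.00)²(4.00)⁴ = 1024.
F_K/F_S = (L_K/L_S)/(d_K/d_S)² = 1024/1225 = 0.8359.
m_K − m_S = −2.5 log₁₀(0.8359) = 0.19.

0.19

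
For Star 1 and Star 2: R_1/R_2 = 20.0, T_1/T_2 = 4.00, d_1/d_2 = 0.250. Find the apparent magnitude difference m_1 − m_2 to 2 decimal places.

-15.54

L_1/L_2 = (20.0)²(4.00)⁴ = 1.024×10^5.
F_1/F_2 = (L_1/L_2)/(d_1/d_2)² = 1.024×10^5/0.06250 = 1.638×10^6.
m_1 − m_2 = −2.5 log₁₀(1.638×10^6) = -15.54.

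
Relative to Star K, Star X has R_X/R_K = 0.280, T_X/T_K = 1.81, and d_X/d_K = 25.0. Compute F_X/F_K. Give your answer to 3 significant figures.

L_X/L_K = (R_X/R_K)²(T_X/T_K)⁴ = (0.280)² × (1.81)⁴ = 0.8415.
F_X/F_K = (L_X/L_K)/(d_X/d_K)² = 0.8415 / (25.0)² = 0.001346.

0.00135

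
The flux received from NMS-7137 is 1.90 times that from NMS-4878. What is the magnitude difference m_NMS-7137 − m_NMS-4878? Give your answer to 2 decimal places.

-0.70

m_NMS-7137 − m_NMS-4878 = −2.5 log₁₀(F_NMS-7137/F_NMS-4878) = −2.5 log₁₀(1.90) = −2.5 × (0.279) = -0.697.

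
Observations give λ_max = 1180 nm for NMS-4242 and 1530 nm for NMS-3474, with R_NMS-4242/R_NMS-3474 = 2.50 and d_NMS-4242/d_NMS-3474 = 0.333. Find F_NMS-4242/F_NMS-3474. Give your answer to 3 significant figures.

159

Wien's law: T_NMS-4242/T_NMS-3474 = λ_NMS-3474/λ_NMS-4242 = 1530/1180 = 1.297.
L_NMS-4242/L_NMS-3474 = (R_NMS-4242/R_NMS-3474)²(T_NMS-4242/T_NMS-3474)⁴ = (2.50)²(1.297)⁴ = 17.67.
F_NMS-4242/F_NMS-3474 = (L_NMS-4242/L_NMS-3474)/(d_NMS-4242/d_NMS-3474)² = 17.67/(0.333)² = 159.3.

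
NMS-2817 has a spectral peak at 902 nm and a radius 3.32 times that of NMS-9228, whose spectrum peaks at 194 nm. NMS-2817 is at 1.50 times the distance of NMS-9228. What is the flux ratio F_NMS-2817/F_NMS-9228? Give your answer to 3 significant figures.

0.0105

Wien's law: T_NMS-2817/T_NMS-9228 = λ_NMS-9228/λ_NMS-2817 = 194/902 = 0.2151.
L_NMS-2817/L_NMS-9228 = (R_NMS-2817/R_NMS-9228)²(T_NMS-2817/T_NMS-9228)⁴ = (3.32)²(0.2151)⁴ = 0.02359.
F_NMS-2817/F_NMS-9228 = (L_NMS-2817/L_NMS-9228)/(d_NMS-2817/d_NMS-9228)² = 0.02359/(1.50)² = 0.01048.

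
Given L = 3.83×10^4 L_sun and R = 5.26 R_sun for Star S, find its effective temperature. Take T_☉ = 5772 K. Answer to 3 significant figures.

T/T_☉ = (L/L_☉)^(1/4) / (R/R_☉)^(1/2)
T = 5772 × (3.83×10^4)^(1/4) / √(5.26) = 5772 × 13.99 / 2.293 = 3.521×10^4 K.

3.52×10^4 K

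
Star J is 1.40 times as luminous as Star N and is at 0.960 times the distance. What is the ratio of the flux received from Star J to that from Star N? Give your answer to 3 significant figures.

1.52

F = L/(4πd²), so F_J/F_N = (L_J/L_N) / (d_J/d_N)²
= 1.40 / (0.960)² = 1.40 / 0.9216 = 1.519.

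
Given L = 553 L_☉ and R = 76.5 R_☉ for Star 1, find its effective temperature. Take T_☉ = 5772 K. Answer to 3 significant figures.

3.20×10^3 K

T/T_☉ = (L/L_☉)^(1/4) / (R/R_☉)^(1/2)
T = 5772 × (553)^(1/4) / √(76.5) = 5772 × 4.849 / 8.746 = 3200 K.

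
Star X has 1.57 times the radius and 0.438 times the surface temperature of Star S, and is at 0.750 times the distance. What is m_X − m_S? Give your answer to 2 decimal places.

L_X/L_S = (1.57)²(0.438)⁴ = 0.09072.
F_X/F_S = (L_X/L_S)/(d_X/d_S)² = 0.09072/0.5625 = 0.1613.
m_X − m_S = −2.5 log₁₀(0.1613) = 1.98.

1.98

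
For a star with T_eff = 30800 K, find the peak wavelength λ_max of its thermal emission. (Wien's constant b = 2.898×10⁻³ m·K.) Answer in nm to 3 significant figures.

λ_max = b/T = 2.898×10⁻³ / 30800 = 9.41×10^-8 m = 94.09 nm.

94.1 nm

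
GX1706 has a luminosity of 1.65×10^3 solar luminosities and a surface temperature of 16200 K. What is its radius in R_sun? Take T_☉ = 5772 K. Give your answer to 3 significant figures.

R/R_☉ = √(L/L_☉) / (T/T_☉)² = √(1.65×10^3) / (2.807)²
       = 40.62 / 7.877 = 5.157.

5.16 R_sun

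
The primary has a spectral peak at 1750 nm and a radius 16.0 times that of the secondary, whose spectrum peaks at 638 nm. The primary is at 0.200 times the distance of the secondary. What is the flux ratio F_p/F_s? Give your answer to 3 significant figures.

113

Wien's law: T_p/T_s = λ_s/λ_p = 638/1750 = 0.3646.
L_p/L_s = (R_p/R_s)²(T_p/T_s)⁴ = (16.0)²(0.3646)⁴ = 4.522.
F_p/F_s = (L_p/L_s)/(d_p/d_s)² = 4.522/(0.200)² = 113.1.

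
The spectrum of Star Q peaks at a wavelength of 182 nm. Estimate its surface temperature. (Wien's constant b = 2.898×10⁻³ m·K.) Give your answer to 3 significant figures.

1.59×10^4 K

T = b/λ_max = 2.898×10⁻³ / (182×10⁻⁹) = 1.592×10^4 K.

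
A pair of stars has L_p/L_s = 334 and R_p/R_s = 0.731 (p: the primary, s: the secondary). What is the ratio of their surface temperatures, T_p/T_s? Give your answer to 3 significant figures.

L ∝ R²T⁴ gives T ∝ (L/R²)^(1/4), so
T_p/T_s = (334 / 0.731²)^(1/4) = (625.0)^(1/4) = 5.000.

5.00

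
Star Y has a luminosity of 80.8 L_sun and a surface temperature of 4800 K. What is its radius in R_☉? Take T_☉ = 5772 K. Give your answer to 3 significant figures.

R/R_☉ = √(L/L_☉) / (T/T_☉)² = √(80.8) / (0.8316)²
       = 8.989 / 0.6916 = 13.00.

13.0 R_☉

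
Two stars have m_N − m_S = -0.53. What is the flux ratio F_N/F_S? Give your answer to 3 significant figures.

F_N/F_S = 10^(−(m_N − m_S)/2.5) = 10^(0.53/2.5) = 10^0.212 = 1.629.

1.63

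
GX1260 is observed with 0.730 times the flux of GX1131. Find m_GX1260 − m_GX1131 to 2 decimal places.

m_GX1260 − m_GX1131 = −2.5 log₁₀(F_GX1260/F_GX1131) = −2.5 log₁₀(0.730) = −2.5 × (-0.137) = 0.342.

0.34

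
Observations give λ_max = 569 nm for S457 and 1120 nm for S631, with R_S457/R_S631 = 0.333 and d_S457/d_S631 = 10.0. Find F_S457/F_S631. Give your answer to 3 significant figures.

Wien's law: T_S457/T_S631 = λ_S631/λ_S457 = 1120/569 = 1.968.
L_S457/L_S631 = (R_S457/R_S631)²(T_S457/T_S631)⁴ = (0.333)²(1.968)⁴ = 1.665.
F_S457/F_S631 = (L_S457/L_S631)/(d_S457/d_S631)² = 1.665/(10.0)² = 0.01665.

0.0166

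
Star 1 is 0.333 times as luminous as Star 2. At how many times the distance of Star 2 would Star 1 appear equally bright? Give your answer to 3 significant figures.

0.577

Equal flux requires L_1/d_1² = L_2/d_2², so d_1/d_2 = √(L_1/L_2)
= √(0.333) = 0.5771.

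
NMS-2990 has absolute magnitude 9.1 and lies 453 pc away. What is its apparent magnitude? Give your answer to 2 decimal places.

m = M + 5 log₁₀(d/10 pc) = 9.1 + 5 log₁₀(453/10)
  = 9.1 + 5 × 1.656 = 9.1 + 8.28 = 17.38.

17.38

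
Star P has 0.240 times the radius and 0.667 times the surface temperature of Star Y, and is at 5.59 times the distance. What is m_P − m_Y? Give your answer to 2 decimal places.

8.59

L_P/L_Y = (0.240)²(0.667)⁴ = 0.01140.
F_P/F_Y = (L_P/L_Y)/(d_P/d_Y)² = 0.01140/31.25 = 3.648×10^-4.
m_P − m_Y = −2.5 log₁₀(3.648×10^-4) = 8.59.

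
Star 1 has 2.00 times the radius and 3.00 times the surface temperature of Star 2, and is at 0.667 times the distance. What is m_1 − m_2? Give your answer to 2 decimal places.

-7.16

L_1/L_2 = (2.00)²(3.00)⁴ = 324.0.
F_1/F_2 = (L_1/L_2)/(d_1/d_2)² = 324.0/0.4449 = 728.3.
m_1 − m_2 = −2.5 log₁₀(728.3) = -7.16.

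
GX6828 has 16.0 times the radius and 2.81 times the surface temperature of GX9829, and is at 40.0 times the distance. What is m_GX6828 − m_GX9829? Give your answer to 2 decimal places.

L_GX6828/L_GX9829 = (16.0)²(2.81)⁴ = 1.596×10^4.
F_GX6828/F_GX9829 = (L_GX6828/L_GX9829)/(d_GX6828/d_GX9829)² = 1.596×10^4/1600 = 9.976.
m_GX6828 − m_GX9829 = −2.5 log₁₀(9.976) = -2.50.

-2.50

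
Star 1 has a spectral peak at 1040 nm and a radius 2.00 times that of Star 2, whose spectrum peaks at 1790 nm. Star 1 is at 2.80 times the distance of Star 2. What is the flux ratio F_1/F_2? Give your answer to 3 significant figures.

4.48

Wien's law: T_1/T_2 = λ_2/λ_1 = 1790/1040 = 1.721.
L_1/L_2 = (R_1/R_2)²(T_1/T_2)⁴ = (2.00)²(1.721)⁴ = 35.10.
F_1/F_2 = (L_1/L_2)/(d_1/d_2)² = 35.10/(2.80)² = 4.477.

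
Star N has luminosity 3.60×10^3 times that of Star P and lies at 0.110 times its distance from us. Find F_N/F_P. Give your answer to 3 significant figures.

2.98×10^5

F = L/(4πd²), so F_N/F_P = (L_N/L_P) / (d_N/d_P)²
= 3.60×10^3 / (0.110)² = 3.60×10^3 / 0.01210 = 2.975×10^5.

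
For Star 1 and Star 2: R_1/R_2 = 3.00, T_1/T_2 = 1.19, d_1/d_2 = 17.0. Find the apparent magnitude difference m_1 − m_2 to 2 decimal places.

L_1/L_2 = (3.00)²(1.19)⁴ = 18.05.
F_1/F_2 = (L_1/L_2)/(d_1/d_2)² = 18.05/289.0 = 0.06245.
m_1 − m_2 = −2.5 log₁₀(0.06245) = 3.01.

3.01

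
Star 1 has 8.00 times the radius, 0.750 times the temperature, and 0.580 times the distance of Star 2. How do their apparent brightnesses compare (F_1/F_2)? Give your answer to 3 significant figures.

L_1/L_2 = (R_1/R_2)²(T_1/T_2)⁴ = (8.00)² × (0.750)⁴ = 20.25.
F_1/F_2 = (L_1/L_2)/(d_1/d_2)² = 20.25 / (0.580)² = 60.20.

60.2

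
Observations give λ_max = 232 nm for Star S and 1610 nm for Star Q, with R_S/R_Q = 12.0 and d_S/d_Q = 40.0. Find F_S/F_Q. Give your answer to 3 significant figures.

Wien's law: T_S/T_Q = λ_Q/λ_S = 1610/232 = 6.940.
L_S/L_Q = (R_S/R_Q)²(T_S/T_Q)⁴ = (12.0)²(6.940)⁴ = 3.340×10^5.
F_S/F_Q = (L_S/L_Q)/(d_S/d_Q)² = 3.340×10^5/(40.0)² = 208.7.

209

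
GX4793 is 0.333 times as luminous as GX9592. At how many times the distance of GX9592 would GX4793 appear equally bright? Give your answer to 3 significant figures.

Equal flux requires L_GX4793/d_GX4793² = L_GX9592/d_GX9592², so d_GX4793/d_GX9592 = √(L_GX4793/L_GX9592)
= √(0.333) = 0.5771.

0.577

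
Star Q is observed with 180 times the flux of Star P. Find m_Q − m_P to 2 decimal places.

-5.64

m_Q − m_P = −2.5 log₁₀(F_Q/F_P) = −2.5 log₁₀(180) = −2.5 × (2.255) = -5.638.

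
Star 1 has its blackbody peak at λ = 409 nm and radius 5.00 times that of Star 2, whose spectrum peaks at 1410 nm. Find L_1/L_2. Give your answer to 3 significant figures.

3.53×10^3

Wien's law gives T ∝ 1/λ_max, so T_1/T_2 = λ_2/λ_1 = 1410/409 = 3.447.
Then L ∝ R²T⁴ gives L_1/L_2 = (5.00)² × (3.447)⁴ = 25.00 × 141.2 = 3531.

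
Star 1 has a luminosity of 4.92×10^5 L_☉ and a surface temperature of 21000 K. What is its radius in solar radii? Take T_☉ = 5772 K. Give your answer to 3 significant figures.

53.0 solar radii

R/R_☉ = √(L/L_☉) / (T/T_☉)² = √(4.92×10^5) / (3.638)²
       = 701.4 / 13.24 = 52.99.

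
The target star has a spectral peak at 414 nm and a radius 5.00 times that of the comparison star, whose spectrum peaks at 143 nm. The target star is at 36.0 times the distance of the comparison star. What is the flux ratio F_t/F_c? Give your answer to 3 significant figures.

Wien's law: T_t/T_c = λ_c/λ_t = 143/414 = 0.3454.
L_t/L_c = (R_t/R_c)²(T_t/T_c)⁴ = (5.00)²(0.3454)⁴ = 0.3559.
F_t/F_c = (L_t/L_c)/(d_t/d_c)² = 0.3559/(36.0)² = 2.746×10^-4.

2.75×10^-4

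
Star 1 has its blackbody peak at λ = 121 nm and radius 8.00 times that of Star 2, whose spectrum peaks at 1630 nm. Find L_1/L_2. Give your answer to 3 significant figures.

Wien's law gives T ∝ 1/λ_max, so T_1/T_2 = λ_2/λ_1 = 1630/121 = 13.47.
Then L ∝ R²T⁴ gives L_1/L_2 = (8.00)² × (13.47)⁴ = 64.00 × 3.293×10^4 = 2.108×10^6.

2.11×10^6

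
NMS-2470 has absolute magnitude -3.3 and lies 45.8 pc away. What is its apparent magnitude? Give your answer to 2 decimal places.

0.00

m = M + 5 log₁₀(d/10 pc) = -3.3 + 5 log₁₀(45.8/10)
  = -3.3 + 5 × 0.661 = -3.3 + 3.30 = 0.00.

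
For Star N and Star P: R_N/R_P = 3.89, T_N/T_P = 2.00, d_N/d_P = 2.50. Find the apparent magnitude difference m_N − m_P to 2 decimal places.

-3.97

L_N/L_P = (3.89)²(2.00)⁴ = 242.1.
F_N/F_P = (L_N/L_P)/(d_N/d_P)² = 242.1/6.250 = 38.74.
m_N − m_P = −2.5 log₁₀(38.74) = -3.97.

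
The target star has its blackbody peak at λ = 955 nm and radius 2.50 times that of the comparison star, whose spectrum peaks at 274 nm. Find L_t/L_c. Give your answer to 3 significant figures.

0.0424

Wien's law gives T ∝ 1/λ_max, so T_t/T_c = λ_c/λ_t = 274/955 = 0.2869.
Then L ∝ R²T⁴ gives L_t/L_c = (2.50)² × (0.2869)⁴ = 6.250 × 0.006776 = 0.04235.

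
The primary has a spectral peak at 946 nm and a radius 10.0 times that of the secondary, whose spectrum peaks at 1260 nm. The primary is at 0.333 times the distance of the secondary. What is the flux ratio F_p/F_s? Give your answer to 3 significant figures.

Wien's law: T_p/T_s = λ_s/λ_p = 1260/946 = 1.332.
L_p/L_s = (R_p/R_s)²(T_p/T_s)⁴ = (10.0)²(1.332)⁴ = 314.7.
F_p/F_s = (L_p/L_s)/(d_p/d_s)² = 314.7/(0.333)² = 2838.

2.84×10^3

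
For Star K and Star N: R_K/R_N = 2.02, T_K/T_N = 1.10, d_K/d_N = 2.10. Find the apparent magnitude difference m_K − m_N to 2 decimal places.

L_K/L_N = (2.02)²(1.10)⁴ = 5.974.
F_K/F_N = (L_K/L_N)/(d_K/d_N)² = 5.974/4.410 = 1.355.
m_K − m_N = −2.5 log₁₀(1.355) = -0.33.

-0.33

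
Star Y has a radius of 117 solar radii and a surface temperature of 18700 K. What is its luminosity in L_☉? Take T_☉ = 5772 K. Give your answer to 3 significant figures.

1.51×10^6 L_☉

L/L_☉ = (R/R_☉)² (T/T_☉)⁴ = (117)² × (18700/5772)⁴
       = 1.369×10^4 × (3.240)⁴ = 1.369×10^4 × 110.2 = 1.508×10^6.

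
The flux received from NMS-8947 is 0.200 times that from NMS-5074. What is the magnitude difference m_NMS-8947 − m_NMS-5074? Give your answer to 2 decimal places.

1.75

m_NMS-8947 − m_NMS-5074 = −2.5 log₁₀(F_NMS-8947/F_NMS-5074) = −2.5 log₁₀(0.200) = −2.5 × (-0.699) = 1.747.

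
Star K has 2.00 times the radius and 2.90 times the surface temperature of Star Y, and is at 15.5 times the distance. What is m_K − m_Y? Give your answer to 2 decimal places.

-0.18

L_K/L_Y = (2.00)²(2.90)⁴ = 282.9.
F_K/F_Y = (L_K/L_Y)/(d_K/d_Y)² = 282.9/240.2 = 1.178.
m_K − m_Y = −2.5 log₁₀(1.178) = -0.18.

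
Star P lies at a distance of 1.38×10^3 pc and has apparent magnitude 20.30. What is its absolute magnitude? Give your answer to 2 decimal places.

M = m − 5 log₁₀(d/10 pc) = 20.30 − 5 log₁₀(1.38×10^3/10)
  = 20.30 − 5 × 2.140 = 20.30 − 10.70 = 9.60.

9.60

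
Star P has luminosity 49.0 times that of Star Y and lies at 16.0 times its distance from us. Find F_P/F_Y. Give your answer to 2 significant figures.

0.19

F = L/(4πd²), so F_P/F_Y = (L_P/L_Y) / (d_P/d_Y)²
= 49.0 / (16.0)² = 49.0 / 256.0 = 0.1914.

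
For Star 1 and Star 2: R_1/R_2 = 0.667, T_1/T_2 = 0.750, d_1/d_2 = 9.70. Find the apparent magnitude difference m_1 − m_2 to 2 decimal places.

7.06

L_1/L_2 = (0.667)²(0.750)⁴ = 0.1408.
F_1/F_2 = (L_1/L_2)/(d_1/d_2)² = 0.1408/94.09 = 0.001496.
m_1 − m_2 = −2.5 log₁₀(0.001496) = 7.06.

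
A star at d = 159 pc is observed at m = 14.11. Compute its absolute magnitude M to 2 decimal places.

8.10

M = m − 5 log₁₀(d/10 pc) = 14.11 − 5 log₁₀(159/10)
  = 14.11 − 5 × 1.201 = 14.11 − 6.01 = 8.10.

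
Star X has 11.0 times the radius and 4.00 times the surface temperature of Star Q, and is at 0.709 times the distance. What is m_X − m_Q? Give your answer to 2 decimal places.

-11.97

L_X/L_Q = (11.0)²(4.00)⁴ = 3.098×10^4.
F_X/F_Q = (L_X/L_Q)/(d_X/d_Q)² = 3.098×10^4/0.5027 = 6.162×10^4.
m_X − m_Q = −2.5 log₁₀(6.162×10^4) = -11.97.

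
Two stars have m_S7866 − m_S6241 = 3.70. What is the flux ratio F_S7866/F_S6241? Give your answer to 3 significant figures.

F_S7866/F_S6241 = 10^(−(m_S7866 − m_S6241)/2.5) = 10^(-3.70/2.5) = 10^-1.480 = 0.03311.

0.0331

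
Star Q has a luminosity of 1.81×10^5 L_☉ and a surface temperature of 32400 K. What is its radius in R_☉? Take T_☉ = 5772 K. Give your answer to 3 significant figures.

13.5 R_☉

R/R_☉ = √(L/L_☉) / (T/T_☉)² = √(1.81×10^5) / (5.613)²
       = 425.4 / 31.51 = 13.50.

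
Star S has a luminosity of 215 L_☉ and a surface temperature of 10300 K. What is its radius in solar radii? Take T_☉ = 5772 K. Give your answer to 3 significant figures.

4.60 solar radii

R/R_☉ = √(L/L_☉) / (T/T_☉)² = √(215) / (1.784)²
       = 14.66 / 3.184 = 4.605.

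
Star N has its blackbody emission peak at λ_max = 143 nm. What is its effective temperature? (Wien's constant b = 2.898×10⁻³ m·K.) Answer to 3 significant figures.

2.03×10^4 K

T = b/λ_max = 2.898×10⁻³ / (143×10⁻⁹) = 2.027×10^4 K.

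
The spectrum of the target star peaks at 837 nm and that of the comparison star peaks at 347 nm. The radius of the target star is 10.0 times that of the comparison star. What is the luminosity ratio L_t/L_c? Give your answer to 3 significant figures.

2.95

Wien's law gives T ∝ 1/λ_max, so T_t/T_c = λ_c/λ_t = 347/837 = 0.4146.
Then L ∝ R²T⁴ gives L_t/L_c = (10.0)² × (0.4146)⁴ = 100.0 × 0.02954 = 2.954.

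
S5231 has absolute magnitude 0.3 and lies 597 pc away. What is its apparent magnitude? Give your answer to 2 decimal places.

9.18

m = M + 5 log₁₀(d/10 pc) = 0.3 + 5 log₁₀(597/10)
  = 0.3 + 5 × 1.776 = 0.3 + 8.88 = 9.18.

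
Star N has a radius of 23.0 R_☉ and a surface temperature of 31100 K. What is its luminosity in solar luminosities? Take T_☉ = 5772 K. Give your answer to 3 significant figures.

4.46×10^5 solar luminosities

L/L_☉ = (R/R_☉)² (T/T_☉)⁴ = (23.0)² × (31100/5772)⁴
       = 529.0 × (5.388)⁴ = 529.0 × 842.8 = 4.459×10^5.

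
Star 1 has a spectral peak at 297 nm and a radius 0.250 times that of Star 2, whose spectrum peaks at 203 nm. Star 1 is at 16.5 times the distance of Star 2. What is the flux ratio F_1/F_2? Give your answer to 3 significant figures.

Wien's law: T_1/T_2 = λ_2/λ_1 = 203/297 = 0.6835.
L_1/L_2 = (R_1/R_2)²(T_1/T_2)⁴ = (0.250)²(0.6835)⁴ = 0.01364.
F_1/F_2 = (L_1/L_2)/(d_1/d_2)² = 0.01364/(16.5)² = 5.010×10^-5.

5.01×10^-5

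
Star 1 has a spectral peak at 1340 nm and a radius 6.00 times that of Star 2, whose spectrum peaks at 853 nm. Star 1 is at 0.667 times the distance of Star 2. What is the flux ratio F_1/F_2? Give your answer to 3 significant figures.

Wien's law: T_1/T_2 = λ_2/λ_1 = 853/1340 = 0.6366.
L_1/L_2 = (R_1/R_2)²(T_1/T_2)⁴ = (6.00)²(0.6366)⁴ = 5.911.
F_1/F_2 = (L_1/L_2)/(d_1/d_2)² = 5.911/(0.667)² = 13.29.

13.3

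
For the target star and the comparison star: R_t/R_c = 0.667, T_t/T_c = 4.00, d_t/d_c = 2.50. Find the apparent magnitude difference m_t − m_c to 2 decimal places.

-3.15

L_t/L_c = (0.667)²(4.00)⁴ = 113.9.
F_t/F_c = (L_t/L_c)/(d_t/d_c)² = 113.9/6.250 = 18.22.
m_t − m_c = −2.5 log₁₀(18.22) = -3.15.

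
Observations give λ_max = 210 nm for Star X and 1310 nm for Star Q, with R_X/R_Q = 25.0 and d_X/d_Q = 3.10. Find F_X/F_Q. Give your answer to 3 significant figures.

9.85×10^4

Wien's law: T_X/T_Q = λ_Q/λ_X = 1310/210 = 6.238.
L_X/L_Q = (R_X/R_Q)²(T_X/T_Q)⁴ = (25.0)²(6.238)⁴ = 9.464×10^5.
F_X/F_Q = (L_X/L_Q)/(d_X/d_Q)² = 9.464×10^5/(3.10)² = 9.848×10^4.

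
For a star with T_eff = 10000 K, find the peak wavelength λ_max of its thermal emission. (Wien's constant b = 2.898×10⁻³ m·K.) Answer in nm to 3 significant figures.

290 nm

λ_max = b/T = 2.898×10⁻³ / 10000 = 2.90×10^-7 m = 289.8 nm.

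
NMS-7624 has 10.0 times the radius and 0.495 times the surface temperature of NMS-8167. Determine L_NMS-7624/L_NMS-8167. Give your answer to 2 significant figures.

6.0

From the Stefan–Boltzmann law, L ∝ R²T⁴, so
L_NMS-7624/L_NMS-8167 = (R_NMS-7624/R_NMS-8167)² (T_NMS-7624/T_NMS-8167)⁴ = (10.0)² × (0.495)⁴ = 100.0 × 0.06004 = 6.004.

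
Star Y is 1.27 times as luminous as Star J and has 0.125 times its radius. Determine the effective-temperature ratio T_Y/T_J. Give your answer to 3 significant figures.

3.00

L ∝ R²T⁴ gives T ∝ (L/R²)^(1/4), so
T_Y/T_J = (1.27 / 0.125²)^(1/4) = (81.28)^(1/4) = 3.003.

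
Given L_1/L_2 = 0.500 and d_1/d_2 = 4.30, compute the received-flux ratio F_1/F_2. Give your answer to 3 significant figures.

F = L/(4πd²), so F_1/F_2 = (L_1/L_2) / (d_1/d_2)²
= 0.500 / (4.30)² = 0.500 / 18.49 = 0.02704.

0.0270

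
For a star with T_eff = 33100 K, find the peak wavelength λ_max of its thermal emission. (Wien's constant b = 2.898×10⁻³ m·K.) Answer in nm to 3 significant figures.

87.6 nm

λ_max = b/T = 2.898×10⁻³ / 33100 = 8.76×10^-8 m = 87.55 nm.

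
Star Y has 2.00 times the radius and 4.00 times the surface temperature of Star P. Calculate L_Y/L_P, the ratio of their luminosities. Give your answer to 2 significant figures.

From the Stefan–Boltzmann law, L ∝ R²T⁴, so
L_Y/L_P = (R_Y/R_P)² (T_Y/T_P)⁴ = (2.00)² × (4.00)⁴ = 4.000 × 256.0 = 1024.

1.0×10^3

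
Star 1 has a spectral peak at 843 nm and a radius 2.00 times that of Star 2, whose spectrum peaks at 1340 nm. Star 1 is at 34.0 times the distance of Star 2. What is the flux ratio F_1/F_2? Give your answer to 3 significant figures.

Wien's law: T_1/T_2 = λ_2/λ_1 = 1340/843 = 1.590.
L_1/L_2 = (R_1/R_2)²(T_1/T_2)⁴ = (2.00)²(1.590)⁴ = 25.54.
F_1/F_2 = (L_1/L_2)/(d_1/d_2)² = 25.54/(34.0)² = 0.02209.

0.0221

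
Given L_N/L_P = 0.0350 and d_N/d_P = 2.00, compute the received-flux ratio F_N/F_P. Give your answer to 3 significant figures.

0.00875

F = L/(4πd²), so F_N/F_P = (L_N/L_P) / (d_N/d_P)²
= 0.0350 / (2.00)² = 0.0350 / 4.000 = 0.008750.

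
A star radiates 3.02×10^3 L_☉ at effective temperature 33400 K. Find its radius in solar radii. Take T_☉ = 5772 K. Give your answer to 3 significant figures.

R/R_☉ = √(L/L_☉) / (T/T_☉)² = √(3.02×10^3) / (5.787)²
       = 54.95 / 33.48 = 1.641.

1.64 solar radii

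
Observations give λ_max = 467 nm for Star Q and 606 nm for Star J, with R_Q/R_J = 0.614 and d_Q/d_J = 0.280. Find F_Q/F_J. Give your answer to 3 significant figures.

13.6

Wien's law: T_Q/T_J = λ_J/λ_Q = 606/467 = 1.298.
L_Q/L_J = (R_Q/R_J)²(T_Q/T_J)⁴ = (0.614)²(1.298)⁴ = 1.069.
F_Q/F_J = (L_Q/L_J)/(d_Q/d_J)² = 1.069/(0.280)² = 13.63.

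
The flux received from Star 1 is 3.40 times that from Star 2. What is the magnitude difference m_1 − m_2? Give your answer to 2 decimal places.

-1.33

m_1 − m_2 = −2.5 log₁₀(F_1/F_2) = −2.5 log₁₀(3.40) = −2.5 × (0.531) = -1.329.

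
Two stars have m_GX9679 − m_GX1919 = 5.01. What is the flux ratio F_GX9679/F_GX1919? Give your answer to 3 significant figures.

0.00991

F_GX9679/F_GX1919 = 10^(−(m_GX9679 − m_GX1919)/2.5) = 10^(-5.01/2.5) = 10^-2.004 = 0.009908.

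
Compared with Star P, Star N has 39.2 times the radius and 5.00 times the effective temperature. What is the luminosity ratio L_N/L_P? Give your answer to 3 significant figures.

From the Stefan–Boltzmann law, L ∝ R²T⁴, so
L_N/L_P = (R_N/R_P)² (T_N/T_P)⁴ = (39.2)² × (5.00)⁴ = 1537 × 625.0 = 9.604×10^5.

9.60×10^5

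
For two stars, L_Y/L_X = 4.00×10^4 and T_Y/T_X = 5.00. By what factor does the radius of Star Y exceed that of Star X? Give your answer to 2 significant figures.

L ∝ R²T⁴ gives R ∝ √L / T², so
R_Y/R_X = √(4.00×10^4) / (5.00)² = 200.0 / 25.00 = 8.000.

8.0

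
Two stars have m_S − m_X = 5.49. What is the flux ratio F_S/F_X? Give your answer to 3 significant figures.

F_S/F_X = 10^(−(m_S − m_X)/2.5) = 10^(-5.49/2.5) = 10^-2.196 = 0.006368.

0.00637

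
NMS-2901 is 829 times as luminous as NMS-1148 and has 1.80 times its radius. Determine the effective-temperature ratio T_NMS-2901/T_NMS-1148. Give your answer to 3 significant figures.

L ∝ R²T⁴ gives T ∝ (L/R²)^(1/4), so
T_NMS-2901/T_NMS-1148 = (829 / 1.80²)^(1/4) = (255.9)^(1/4) = 3.999.

4.00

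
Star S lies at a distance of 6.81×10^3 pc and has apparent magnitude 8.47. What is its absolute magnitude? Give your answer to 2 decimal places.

-5.70

M = m − 5 log₁₀(d/10 pc) = 8.47 − 5 log₁₀(6.81×10^3/10)
  = 8.47 − 5 × 2.833 = 8.47 − 14.17 = -5.70.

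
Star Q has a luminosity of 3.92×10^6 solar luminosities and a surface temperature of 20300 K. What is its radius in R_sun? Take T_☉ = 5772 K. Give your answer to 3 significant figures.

R/R_☉ = √(L/L_☉) / (T/T_☉)² = √(3.92×10^6) / (3.517)²
       = 1980 / 12.37 = 160.1.

160 R_sun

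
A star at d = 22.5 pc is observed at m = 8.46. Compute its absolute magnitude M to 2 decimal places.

M = m − 5 log₁₀(d/10 pc) = 8.46 − 5 log₁₀(22.5/10)
  = 8.46 − 5 × 0.352 = 8.46 − 1.76 = 6.70.

6.70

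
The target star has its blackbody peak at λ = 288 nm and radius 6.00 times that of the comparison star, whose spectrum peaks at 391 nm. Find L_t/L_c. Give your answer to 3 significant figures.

Wien's law gives T ∝ 1/λ_max, so T_t/T_c = λ_c/λ_t = 391/288 = 1.358.
Then L ∝ R²T⁴ gives L_t/L_c = (6.00)² × (1.358)⁴ = 36.00 × 3.397 = 122.3.

122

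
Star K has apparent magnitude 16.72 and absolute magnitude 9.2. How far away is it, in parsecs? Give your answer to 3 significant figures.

319 pc

m − M = 5 log₁₀(d/10 pc)
16.72 − (9.2) = 7.52 = 5 log₁₀(d/10)
d = 10 × 10^(7.52/5) = 10 × 10^1.504 = 319.2 pc.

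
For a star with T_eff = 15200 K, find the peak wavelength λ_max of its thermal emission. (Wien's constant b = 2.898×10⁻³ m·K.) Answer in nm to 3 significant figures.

191 nm

λ_max = b/T = 2.898×10⁻³ / 15200 = 1.91×10^-7 m = 190.7 nm.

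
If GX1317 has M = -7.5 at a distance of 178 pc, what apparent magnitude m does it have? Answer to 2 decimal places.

m = M + 5 log₁₀(d/10 pc) = -7.5 + 5 log₁₀(178/10)
  = -7.5 + 5 × 1.250 = -7.5 + 6.25 = -1.25.

-1.25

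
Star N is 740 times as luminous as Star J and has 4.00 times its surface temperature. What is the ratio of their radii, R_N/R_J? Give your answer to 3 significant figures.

1.70

L ∝ R²T⁴ gives R ∝ √L / T², so
R_N/R_J = √(740) / (4.00)² = 27.20 / 16.00 = 1.700.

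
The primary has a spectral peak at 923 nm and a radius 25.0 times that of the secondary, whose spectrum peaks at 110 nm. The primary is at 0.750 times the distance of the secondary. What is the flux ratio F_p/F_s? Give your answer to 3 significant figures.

Wien's law: T_p/T_s = λ_s/λ_p = 110/923 = 0.1192.
L_p/L_s = (R_p/R_s)²(T_p/T_s)⁴ = (25.0)²(0.1192)⁴ = 0.1261.
F_p/F_s = (L_p/L_s)/(d_p/d_s)² = 0.1261/(0.750)² = 0.2241.

0.224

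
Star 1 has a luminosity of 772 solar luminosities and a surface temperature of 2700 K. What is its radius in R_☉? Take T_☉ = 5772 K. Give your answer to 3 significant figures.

R/R_☉ = √(L/L_☉) / (T/T_☉)² = √(772) / (0.4678)²
       = 27.78 / 0.2188 = 127.0.

127 R_☉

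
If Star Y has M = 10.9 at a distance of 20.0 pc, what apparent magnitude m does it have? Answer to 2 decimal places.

12.41

m = M + 5 log₁₀(d/10 pc) = 10.9 + 5 log₁₀(20.0/10)
  = 10.9 + 5 × 0.301 = 10.9 + 1.51 = 12.41.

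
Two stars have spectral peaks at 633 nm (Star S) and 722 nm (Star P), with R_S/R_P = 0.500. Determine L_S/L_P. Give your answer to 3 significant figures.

0.423

Wien's law gives T ∝ 1/λ_max, so T_S/T_P = λ_P/λ_S = 722/633 = 1.141.
Then L ∝ R²T⁴ gives L_S/L_P = (0.500)² × (1.141)⁴ = 0.2500 × 1.693 = 0.4231.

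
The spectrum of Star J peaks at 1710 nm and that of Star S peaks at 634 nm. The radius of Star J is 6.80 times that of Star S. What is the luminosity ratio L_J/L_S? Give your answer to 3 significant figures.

Wien's law gives T ∝ 1/λ_max, so T_J/T_S = λ_S/λ_J = 634/1710 = 0.3708.
Then L ∝ R²T⁴ gives L_J/L_S = (6.80)² × (0.3708)⁴ = 46.24 × 0.01890 = 0.8738.

0.874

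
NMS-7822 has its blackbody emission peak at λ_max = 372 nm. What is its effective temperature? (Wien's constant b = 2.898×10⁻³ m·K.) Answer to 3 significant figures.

T = b/λ_max = 2.898×10⁻³ / (372×10⁻⁹) = 7790 K.

7.79×10^3 K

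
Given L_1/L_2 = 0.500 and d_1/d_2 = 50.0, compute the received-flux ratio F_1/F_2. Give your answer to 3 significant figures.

F = L/(4πd²), so F_1/F_2 = (L_1/L_2) / (d_1/d_2)²
= 0.500 / (50.0)² = 0.500 / 2500 = 2.000×10^-4.

2.00×10^-4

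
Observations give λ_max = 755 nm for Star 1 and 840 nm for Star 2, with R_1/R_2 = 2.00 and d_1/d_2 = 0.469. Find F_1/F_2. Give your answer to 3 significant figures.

Wien's law: T_1/T_2 = λ_2/λ_1 = 840/755 = 1.113.
L_1/L_2 = (R_1/R_2)²(T_1/T_2)⁴ = (2.00)²(1.113)⁴ = 6.129.
F_1/F_2 = (L_1/L_2)/(d_1/d_2)² = 6.129/(0.469)² = 27.86.

27.9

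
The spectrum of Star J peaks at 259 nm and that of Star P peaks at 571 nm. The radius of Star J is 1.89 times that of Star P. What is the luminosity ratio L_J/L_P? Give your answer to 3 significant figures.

84.4

Wien's law gives T ∝ 1/λ_max, so T_J/T_P = λ_P/λ_J = 571/259 = 2.205.
Then L ∝ R²T⁴ gives L_J/L_P = (1.89)² × (2.205)⁴ = 3.572 × 23.62 = 84.39.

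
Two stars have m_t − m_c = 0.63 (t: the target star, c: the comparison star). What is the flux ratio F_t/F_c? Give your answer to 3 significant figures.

0.560

F_t/F_c = 10^(−(m_t − m_c)/2.5) = 10^(-0.63/2.5) = 10^-0.252 = 0.5598.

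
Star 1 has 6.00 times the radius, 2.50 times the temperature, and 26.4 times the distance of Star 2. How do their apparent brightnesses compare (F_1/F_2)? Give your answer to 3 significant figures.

L_1/L_2 = (R_1/R_2)²(T_1/T_2)⁴ = (6.00)² × (2.50)⁴ = 1406.
F_1/F_2 = (L_1/L_2)/(d_1/d_2)² = 1406 / (26.4)² = 2.018.

2.02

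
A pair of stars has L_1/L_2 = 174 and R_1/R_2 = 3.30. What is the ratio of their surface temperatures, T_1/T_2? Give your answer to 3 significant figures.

2.00

L ∝ R²T⁴ gives T ∝ (L/R²)^(1/4), so
T_1/T_2 = (174 / 3.30²)^(1/4) = (15.98)^(1/4) = 1.999.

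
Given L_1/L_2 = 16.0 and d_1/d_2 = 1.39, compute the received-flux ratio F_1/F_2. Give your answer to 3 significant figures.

8.28

F = L/(4πd²), so F_1/F_2 = (L_1/L_2) / (d_1/d_2)²
= 16.0 / (1.39)² = 16.0 / 1.932 = 8.281.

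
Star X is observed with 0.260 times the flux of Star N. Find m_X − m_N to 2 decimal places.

1.46

m_X − m_N = −2.5 log₁₀(F_X/F_N) = −2.5 log₁₀(0.260) = −2.5 × (-0.585) = 1.463.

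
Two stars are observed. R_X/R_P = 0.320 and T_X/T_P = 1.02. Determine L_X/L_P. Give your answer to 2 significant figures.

0.11

From the Stefan–Boltzmann law, L ∝ R²T⁴, so
L_X/L_P = (R_X/R_P)² (T_X/T_P)⁴ = (0.320)² × (1.02)⁴ = 0.1024 × 1.082 = 0.1108.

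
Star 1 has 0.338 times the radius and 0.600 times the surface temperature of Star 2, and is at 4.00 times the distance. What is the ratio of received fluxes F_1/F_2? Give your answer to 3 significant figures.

9.25×10^-4

L_1/L_2 = (R_1/R_2)²(T_1/T_2)⁴ = (0.338)² × (0.600)⁴ = 0.01481.
F_1/F_2 = (L_1/L_2)/(d_1/d_2)² = 0.01481 / (4.00)² = 9.254×10^-4.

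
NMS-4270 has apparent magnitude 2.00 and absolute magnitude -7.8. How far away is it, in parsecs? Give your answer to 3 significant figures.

m − M = 5 log₁₀(d/10 pc)
2.00 − (-7.8) = 9.80 = 5 log₁₀(d/10)
d = 10 × 10^(9.80/5) = 10 × 10^1.960 = 912.0 pc.

912 pc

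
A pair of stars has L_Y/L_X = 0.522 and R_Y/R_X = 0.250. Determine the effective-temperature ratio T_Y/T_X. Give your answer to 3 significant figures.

1.70

L ∝ R²T⁴ gives T ∝ (L/R²)^(1/4), so
T_Y/T_X = (0.522 / 0.250²)^(1/4) = (8.352)^(1/4) = 1.700.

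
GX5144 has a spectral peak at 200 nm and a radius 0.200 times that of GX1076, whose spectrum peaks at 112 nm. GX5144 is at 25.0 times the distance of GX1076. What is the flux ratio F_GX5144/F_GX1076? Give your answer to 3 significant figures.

6.29×10^-6

Wien's law: T_GX5144/T_GX1076 = λ_GX1076/λ_GX5144 = 112/200 = 0.5600.
L_GX5144/L_GX1076 = (R_GX5144/R_GX1076)²(T_GX5144/T_GX1076)⁴ = (0.200)²(0.5600)⁴ = 0.003934.
F_GX5144/F_GX1076 = (L_GX5144/L_GX1076)/(d_GX5144/d_GX1076)² = 0.003934/(25.0)² = 6.294×10^-6.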